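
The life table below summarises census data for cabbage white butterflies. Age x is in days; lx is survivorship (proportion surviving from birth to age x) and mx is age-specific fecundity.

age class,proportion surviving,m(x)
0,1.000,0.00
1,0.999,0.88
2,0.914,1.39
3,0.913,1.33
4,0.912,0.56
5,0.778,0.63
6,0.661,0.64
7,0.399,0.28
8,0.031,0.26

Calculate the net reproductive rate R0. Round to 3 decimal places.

4.908

lx·mx by age: 0, 0.87912, 1.27046, 1.21429, 0.51072, 0.49014, 0.42304, 0.11172, 0.00806
R0 = Σ lx·mx = 4.90755 → 4.908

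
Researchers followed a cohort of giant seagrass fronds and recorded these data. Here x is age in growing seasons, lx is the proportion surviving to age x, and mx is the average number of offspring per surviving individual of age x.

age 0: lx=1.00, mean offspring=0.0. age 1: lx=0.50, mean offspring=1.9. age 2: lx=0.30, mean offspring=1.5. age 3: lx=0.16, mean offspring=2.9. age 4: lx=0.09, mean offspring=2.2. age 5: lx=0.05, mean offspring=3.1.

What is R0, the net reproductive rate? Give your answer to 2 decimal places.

2.22

lx·mx by age: 0, 0.95, 0.45, 0.464, 0.198, 0.155
R0 = Σ lx·mx = 2.217 → 2.22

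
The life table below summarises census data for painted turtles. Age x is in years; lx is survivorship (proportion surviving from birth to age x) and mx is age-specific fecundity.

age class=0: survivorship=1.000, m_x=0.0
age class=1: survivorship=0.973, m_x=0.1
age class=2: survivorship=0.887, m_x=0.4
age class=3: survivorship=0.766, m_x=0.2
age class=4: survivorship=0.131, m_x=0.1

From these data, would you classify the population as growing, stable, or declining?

R0 = Σ lx·mx = 0 + 0.0973 + 0.3548 + 0.1532 + 0.0131 = 0.6184
R0 < 1, so the population is declining.

declining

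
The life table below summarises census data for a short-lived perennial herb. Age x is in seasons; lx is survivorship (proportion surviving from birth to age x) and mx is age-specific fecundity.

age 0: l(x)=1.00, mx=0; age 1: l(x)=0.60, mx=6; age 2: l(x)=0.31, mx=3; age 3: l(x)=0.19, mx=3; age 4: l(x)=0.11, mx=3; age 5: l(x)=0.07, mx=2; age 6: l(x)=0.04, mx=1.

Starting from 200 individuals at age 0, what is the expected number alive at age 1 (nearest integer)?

Expected survivors = N0 · l_1 = 200 × 0.60 = 120 → 120

120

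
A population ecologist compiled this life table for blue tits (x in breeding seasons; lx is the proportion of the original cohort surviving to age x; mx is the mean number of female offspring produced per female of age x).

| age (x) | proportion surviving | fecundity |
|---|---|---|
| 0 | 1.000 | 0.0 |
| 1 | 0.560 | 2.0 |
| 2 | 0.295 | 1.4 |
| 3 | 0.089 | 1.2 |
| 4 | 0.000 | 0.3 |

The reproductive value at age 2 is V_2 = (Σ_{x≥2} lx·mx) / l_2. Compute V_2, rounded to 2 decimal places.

lx·mx for x ≥ 2: 0.413, 0.1068, 0 → sum = 0.5198
V_2 = 0.5198 / l_2 = 0.5198 / 0.295 = 1.762034… → 1.76

1.76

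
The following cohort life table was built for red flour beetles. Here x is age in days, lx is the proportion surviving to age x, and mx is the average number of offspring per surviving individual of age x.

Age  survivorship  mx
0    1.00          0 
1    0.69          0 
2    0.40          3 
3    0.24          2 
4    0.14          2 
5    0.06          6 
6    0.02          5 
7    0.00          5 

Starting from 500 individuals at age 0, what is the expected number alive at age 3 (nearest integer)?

120

Expected survivors = N0 · l_3 = 500 × 0.24 = 120 → 120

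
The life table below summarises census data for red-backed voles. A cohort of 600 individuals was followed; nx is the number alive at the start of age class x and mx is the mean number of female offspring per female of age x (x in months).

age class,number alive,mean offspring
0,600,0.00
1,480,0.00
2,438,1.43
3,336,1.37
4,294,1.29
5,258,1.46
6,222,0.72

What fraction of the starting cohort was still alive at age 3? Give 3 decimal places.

0.560

l_3 = n_3/n_0 = 336/600 = 0.56 → 0.560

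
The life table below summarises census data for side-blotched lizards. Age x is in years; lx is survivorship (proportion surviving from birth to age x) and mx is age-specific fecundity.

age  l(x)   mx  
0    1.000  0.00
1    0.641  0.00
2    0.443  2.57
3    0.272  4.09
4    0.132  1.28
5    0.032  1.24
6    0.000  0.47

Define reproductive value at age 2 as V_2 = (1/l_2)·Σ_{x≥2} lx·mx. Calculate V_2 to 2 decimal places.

lx·mx for x ≥ 2: 1.13851, 1.11248, 0.16896, 0.03968, 0 → sum = 2.45963
V_2 = 2.45963 / l_2 = 2.45963 / 0.443 = 5.552212… → 5.55

5.55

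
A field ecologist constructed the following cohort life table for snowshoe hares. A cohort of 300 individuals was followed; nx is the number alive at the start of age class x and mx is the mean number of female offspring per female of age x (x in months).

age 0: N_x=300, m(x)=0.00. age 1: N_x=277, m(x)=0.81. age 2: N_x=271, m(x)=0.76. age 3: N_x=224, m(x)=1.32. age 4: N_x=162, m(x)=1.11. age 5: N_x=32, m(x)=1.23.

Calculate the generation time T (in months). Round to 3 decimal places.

2.581

lx = nx/n0 = nx/300: 1, 0.92333…, 0.90333…, 0.74667…, 0.54, 0.10667…
lx·mx: 0, 0.7479…, 0.686533…, 0.9856…, 0.5994, 0.1312… → R0 = 3.150633…
x·lx·mx: 0, 0.7479…, 1.373067…, 2.9568…, 2.3976, 0.656… → Σ = 8.131367…
T = 8.131367… / 3.150633… = 2.580867… → 2.581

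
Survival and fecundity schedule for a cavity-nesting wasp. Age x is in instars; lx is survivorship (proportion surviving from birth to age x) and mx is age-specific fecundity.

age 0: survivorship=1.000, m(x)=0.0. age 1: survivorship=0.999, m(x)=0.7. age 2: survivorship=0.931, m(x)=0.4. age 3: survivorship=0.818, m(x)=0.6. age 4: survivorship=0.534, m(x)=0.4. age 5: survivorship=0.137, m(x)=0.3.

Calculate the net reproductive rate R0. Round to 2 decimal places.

1.82

lx·mx by age: 0, 0.6993, 0.3724, 0.4908, 0.2136, 0.0411
R0 = Σ lx·mx = 1.8172 → 1.82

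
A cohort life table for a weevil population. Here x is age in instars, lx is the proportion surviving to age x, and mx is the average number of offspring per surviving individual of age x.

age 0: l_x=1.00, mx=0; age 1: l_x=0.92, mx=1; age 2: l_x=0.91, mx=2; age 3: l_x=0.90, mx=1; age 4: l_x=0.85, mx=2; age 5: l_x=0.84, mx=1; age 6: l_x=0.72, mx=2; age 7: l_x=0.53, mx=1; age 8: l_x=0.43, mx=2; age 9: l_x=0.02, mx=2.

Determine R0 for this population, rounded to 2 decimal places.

lx·mx by age: 0, 0.92, 1.82, 0.9, 1.7, 0.84, 1.44, 0.53, 0.86, 0.04
R0 = Σ lx·mx = 9.05 → 9.05

9.05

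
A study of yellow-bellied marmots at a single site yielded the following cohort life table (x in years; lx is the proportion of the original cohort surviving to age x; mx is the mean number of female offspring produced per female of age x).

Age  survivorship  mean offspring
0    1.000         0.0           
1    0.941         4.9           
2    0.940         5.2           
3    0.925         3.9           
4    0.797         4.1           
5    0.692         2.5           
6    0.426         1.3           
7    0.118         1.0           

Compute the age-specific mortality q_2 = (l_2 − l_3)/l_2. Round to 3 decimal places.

q_2 = (l_2 − l_3) / l_2 = (0.94 − 0.925) / 0.94
     = 0.015 / 0.94 = 0.015957… → 0.016

0.016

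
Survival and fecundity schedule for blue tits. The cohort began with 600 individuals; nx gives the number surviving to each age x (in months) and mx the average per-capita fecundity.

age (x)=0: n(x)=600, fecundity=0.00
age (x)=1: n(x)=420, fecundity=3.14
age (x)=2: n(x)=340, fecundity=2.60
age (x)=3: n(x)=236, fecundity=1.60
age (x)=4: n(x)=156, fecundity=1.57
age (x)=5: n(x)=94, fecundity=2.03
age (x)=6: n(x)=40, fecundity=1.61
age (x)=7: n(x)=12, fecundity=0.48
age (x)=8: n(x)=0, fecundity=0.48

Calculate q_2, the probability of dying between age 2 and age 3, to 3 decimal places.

lx = nx/n0 = nx/600: 1, 0.7, 0.56667…, 0.39333…, 0.26, 0.15667…, 0.06667…, 0.02, 0
q_2 = (l_2 − l_3) / l_2 = (0.566667… − 0.393333…) / 0.566667…
     = 0.173333… / 0.566667… = 0.305882… → 0.306

0.306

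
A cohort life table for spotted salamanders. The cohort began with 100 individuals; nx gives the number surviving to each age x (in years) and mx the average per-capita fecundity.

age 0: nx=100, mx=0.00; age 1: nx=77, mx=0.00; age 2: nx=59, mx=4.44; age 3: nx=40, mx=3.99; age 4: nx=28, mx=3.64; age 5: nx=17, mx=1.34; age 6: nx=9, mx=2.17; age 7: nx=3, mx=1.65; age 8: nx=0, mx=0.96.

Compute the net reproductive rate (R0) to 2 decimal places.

lx = nx/n0 = nx/100: 1, 0.77, 0.59, 0.4, 0.28, 0.17, 0.09, 0.03, 0
lx·mx by age: 0, 0, 2.6196, 1.596, 1.0192, 0.2278, 0.1953, 0.0495, 0
R0 = Σ lx·mx = 5.7074 → 5.71

5.71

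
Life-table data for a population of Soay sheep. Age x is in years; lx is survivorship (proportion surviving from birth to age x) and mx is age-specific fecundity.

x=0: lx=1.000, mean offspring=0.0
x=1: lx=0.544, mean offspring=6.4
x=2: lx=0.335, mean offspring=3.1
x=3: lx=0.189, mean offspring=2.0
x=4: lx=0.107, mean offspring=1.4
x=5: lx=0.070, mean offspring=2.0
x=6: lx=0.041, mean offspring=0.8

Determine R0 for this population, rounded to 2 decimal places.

5.22

lx·mx by age: 0, 3.4816, 1.0385, 0.378, 0.1498, 0.14, 0.0328
R0 = Σ lx·mx = 5.2207 → 5.22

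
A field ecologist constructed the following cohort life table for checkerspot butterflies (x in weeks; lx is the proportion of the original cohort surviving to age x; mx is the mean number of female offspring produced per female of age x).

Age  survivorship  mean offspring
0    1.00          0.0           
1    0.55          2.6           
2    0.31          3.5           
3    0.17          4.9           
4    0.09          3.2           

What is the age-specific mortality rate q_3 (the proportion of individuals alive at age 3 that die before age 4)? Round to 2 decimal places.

0.47

q_3 = (l_3 − l_4) / l_3 = (0.17 − 0.09) / 0.17
     = 0.08 / 0.17 = 0.470588… → 0.47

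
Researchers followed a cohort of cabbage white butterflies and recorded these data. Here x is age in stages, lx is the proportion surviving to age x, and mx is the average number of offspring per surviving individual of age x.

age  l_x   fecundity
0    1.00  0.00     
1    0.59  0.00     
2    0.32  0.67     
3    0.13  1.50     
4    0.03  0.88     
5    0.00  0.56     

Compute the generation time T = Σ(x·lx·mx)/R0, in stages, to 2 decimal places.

lx·mx: 0, 0, 0.2144, 0.195, 0.0264, 0 → R0 = 0.4358
x·lx·mx: 0, 0, 0.4288, 0.585, 0.1056, 0 → Σ = 1.1194
T = 1.1194 / 0.4358 = 2.568609… → 2.57

2.57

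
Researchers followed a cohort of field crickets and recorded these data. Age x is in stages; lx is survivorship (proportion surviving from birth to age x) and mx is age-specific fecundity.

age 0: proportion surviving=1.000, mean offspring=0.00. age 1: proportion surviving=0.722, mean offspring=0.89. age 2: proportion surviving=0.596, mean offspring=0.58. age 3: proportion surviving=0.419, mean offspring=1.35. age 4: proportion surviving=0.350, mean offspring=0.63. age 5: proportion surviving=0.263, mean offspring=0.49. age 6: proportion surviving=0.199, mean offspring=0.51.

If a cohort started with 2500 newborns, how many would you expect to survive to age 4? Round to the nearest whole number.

875

Expected survivors = N0 · l_4 = 2500 × 0.350 = 875 → 875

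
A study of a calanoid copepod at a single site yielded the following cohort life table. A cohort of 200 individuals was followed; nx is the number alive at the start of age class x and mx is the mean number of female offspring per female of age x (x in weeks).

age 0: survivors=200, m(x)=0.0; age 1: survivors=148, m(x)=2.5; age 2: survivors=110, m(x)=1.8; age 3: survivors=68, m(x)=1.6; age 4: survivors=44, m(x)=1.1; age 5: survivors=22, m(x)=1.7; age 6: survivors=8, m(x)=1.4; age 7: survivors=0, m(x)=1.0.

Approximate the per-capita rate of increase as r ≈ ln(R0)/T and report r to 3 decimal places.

0.680

lx = nx/n0 = nx/200: 1, 0.74, 0.55, 0.34, 0.22, 0.11, 0.04, 0
R0 = Σ lx·mx = 0 + 1.85 + 0.99 + 0.544 + 0.242 + 0.187 + 0.056 + 0 = 3.869
Σ x·lx·mx = 7.701; T = 7.701/3.869 = 1.99044…
r ≈ ln(R0)/T = ln(3.869)/1.99044… = 0.67975… → 0.680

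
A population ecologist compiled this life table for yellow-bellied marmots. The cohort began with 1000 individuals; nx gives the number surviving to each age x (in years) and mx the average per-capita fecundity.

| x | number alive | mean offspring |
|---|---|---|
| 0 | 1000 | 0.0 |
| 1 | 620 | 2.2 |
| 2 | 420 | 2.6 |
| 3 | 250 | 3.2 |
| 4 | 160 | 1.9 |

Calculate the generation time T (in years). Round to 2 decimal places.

2.01

lx = nx/n0 = nx/1000: 1, 0.62, 0.42, 0.25, 0.16
lx·mx: 0, 1.364, 1.092, 0.8, 0.304 → R0 = 3.56
x·lx·mx: 0, 1.364, 2.184, 2.4, 1.216 → Σ = 7.164
T = 7.164 / 3.56 = 2.01236… → 2.01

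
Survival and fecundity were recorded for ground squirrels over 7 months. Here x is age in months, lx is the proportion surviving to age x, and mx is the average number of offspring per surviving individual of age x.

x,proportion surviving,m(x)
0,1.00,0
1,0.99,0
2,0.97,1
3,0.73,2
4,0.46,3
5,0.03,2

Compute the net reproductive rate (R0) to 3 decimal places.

3.870

lx·mx by age: 0, 0, 0.97, 1.46, 1.38, 0.06
R0 = Σ lx·mx = 3.87 → 3.870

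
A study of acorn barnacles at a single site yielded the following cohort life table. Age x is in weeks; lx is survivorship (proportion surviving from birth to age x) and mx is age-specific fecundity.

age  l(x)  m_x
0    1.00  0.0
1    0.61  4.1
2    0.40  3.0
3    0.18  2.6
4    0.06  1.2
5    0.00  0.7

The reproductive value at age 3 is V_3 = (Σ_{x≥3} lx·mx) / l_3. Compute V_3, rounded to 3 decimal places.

3.000

lx·mx for x ≥ 3: 0.468, 0.072, 0 → sum = 0.54
V_3 = 0.54 / l_3 = 0.54 / 0.18 = 3 → 3.000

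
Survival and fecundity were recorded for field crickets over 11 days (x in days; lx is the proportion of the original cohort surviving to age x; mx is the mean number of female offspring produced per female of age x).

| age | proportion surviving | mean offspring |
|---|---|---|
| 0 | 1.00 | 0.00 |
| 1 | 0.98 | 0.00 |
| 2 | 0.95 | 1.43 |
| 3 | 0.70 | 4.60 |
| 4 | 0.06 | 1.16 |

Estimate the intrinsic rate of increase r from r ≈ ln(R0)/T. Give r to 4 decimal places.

R0 = Σ lx·mx = 0 + 0 + 1.3585 + 3.22 + 0.0696 = 4.6481
Σ x·lx·mx = 12.6554; T = 12.6554/4.6481 = 2.7227…
r ≈ ln(R0)/T = ln(4.6481)/2.7227… = 0.564313… → 0.5643

0.5643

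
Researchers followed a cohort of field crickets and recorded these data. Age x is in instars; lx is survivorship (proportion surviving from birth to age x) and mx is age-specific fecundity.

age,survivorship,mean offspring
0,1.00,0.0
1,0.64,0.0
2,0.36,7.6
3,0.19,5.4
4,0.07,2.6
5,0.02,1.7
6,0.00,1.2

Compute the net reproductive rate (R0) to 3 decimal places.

lx·mx by age: 0, 0, 2.736, 1.026, 0.182, 0.034, 0
R0 = Σ lx·mx = 3.978 → 3.978

3.978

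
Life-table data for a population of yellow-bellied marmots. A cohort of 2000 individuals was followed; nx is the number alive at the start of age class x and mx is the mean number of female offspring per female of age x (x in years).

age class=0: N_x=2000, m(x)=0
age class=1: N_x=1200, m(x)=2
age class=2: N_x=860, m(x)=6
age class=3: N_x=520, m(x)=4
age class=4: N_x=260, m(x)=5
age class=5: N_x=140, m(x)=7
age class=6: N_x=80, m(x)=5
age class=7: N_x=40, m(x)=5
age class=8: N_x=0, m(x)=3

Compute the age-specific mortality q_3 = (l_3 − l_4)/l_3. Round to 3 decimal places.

0.500

lx = nx/n0 = nx/2000: 1, 0.6, 0.43, 0.26, 0.13, 0.07, 0.04, 0.02, 0
q_3 = (l_3 − l_4) / l_3 = (0.26 − 0.13) / 0.26
     = 0.13 / 0.26 = 0.5 → 0.500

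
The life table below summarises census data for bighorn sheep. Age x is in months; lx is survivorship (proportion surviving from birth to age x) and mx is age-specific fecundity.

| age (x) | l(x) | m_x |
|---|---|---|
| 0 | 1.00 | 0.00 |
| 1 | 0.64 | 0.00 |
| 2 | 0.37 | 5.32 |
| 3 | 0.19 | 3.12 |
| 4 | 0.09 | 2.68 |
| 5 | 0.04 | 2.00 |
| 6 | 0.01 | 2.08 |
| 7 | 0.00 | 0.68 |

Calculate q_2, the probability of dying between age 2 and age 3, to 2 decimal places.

0.49

q_2 = (l_2 − l_3) / l_2 = (0.37 − 0.19) / 0.37
     = 0.18 / 0.37 = 0.486486… → 0.49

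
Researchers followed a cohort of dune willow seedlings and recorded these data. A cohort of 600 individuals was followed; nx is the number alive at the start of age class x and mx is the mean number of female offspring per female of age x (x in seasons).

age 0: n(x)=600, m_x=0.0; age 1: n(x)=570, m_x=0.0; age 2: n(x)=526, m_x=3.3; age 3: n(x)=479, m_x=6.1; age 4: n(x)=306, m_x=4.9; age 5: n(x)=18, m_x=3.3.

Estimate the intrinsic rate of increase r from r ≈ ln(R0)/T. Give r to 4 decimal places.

lx = nx/n0 = nx/600: 1, 0.95, 0.87667…, 0.79833…, 0.51, 0.03
R0 = Σ lx·mx = 0 + 0 + 2.893… + 4.86983… + 2.499 + 0.099 = 10.360833…
Σ x·lx·mx = 30.8865…; T = 30.8865…/10.360833… = 2.98108…
r ≈ ln(R0)/T = ln(10.360833…)/2.98108… = 0.78429… → 0.7843

0.7843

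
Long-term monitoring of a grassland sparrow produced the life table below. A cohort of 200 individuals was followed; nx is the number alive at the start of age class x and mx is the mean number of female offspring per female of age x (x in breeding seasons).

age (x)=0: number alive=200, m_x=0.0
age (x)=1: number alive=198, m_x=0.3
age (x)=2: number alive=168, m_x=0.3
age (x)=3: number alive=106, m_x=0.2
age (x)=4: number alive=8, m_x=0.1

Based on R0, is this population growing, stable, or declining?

lx = nx/n0 = nx/200: 1, 0.99, 0.84, 0.53, 0.04
R0 = Σ lx·mx = 0 + 0.297 + 0.252 + 0.106 + 0.004 = 0.659
R0 < 1, so the population is declining.

declining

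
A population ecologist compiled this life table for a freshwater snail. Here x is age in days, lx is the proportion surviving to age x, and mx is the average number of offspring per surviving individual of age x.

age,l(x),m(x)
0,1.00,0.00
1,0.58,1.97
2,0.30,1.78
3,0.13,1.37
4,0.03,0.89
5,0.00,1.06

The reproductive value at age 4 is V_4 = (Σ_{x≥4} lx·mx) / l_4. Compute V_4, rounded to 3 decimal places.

0.890

lx·mx for x ≥ 4: 0.0267, 0 → sum = 0.0267
V_4 = 0.0267 / l_4 = 0.0267 / 0.03 = 0.89 → 0.890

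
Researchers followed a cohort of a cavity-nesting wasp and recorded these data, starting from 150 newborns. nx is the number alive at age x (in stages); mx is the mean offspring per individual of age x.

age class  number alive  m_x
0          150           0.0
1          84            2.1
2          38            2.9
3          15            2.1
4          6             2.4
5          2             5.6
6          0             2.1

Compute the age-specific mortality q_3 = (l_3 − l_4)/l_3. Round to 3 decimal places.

0.600

lx = nx/n0 = nx/150: 1, 0.56, 0.25333…, 0.1, 0.04, 0.01333…, 0
q_3 = (l_3 − l_4) / l_3 = (0.1 − 0.04) / 0.1
     = 0.06 / 0.1 = 0.6 → 0.600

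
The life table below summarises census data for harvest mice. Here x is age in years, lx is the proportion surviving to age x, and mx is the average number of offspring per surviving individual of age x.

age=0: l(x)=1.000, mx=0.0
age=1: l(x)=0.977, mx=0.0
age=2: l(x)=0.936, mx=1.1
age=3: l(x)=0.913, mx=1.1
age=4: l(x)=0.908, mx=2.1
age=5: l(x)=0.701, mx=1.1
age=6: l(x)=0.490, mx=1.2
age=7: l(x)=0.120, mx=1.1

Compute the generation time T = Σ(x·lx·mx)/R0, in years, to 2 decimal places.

3.87

lx·mx: 0, 0, 1.0296, 1.0043, 1.9068, 0.7711, 0.588, 0.132 → R0 = 5.4318
x·lx·mx: 0, 0, 2.0592, 3.0129, 7.6272, 3.8555, 3.528, 0.924 → Σ = 21.0068
T = 21.0068 / 5.4318 = 3.867374… → 3.87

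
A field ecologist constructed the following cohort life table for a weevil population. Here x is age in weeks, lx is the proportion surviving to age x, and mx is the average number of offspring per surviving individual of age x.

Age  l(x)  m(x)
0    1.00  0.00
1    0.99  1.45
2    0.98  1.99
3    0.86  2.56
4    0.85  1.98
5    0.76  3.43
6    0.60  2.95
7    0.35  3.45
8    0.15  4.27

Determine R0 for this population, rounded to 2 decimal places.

lx·mx by age: 0, 1.4355, 1.9502, 2.2016, 1.683, 2.6068, 1.77, 1.2075, 0.6405
R0 = Σ lx·mx = 13.4951 → 13.50

13.50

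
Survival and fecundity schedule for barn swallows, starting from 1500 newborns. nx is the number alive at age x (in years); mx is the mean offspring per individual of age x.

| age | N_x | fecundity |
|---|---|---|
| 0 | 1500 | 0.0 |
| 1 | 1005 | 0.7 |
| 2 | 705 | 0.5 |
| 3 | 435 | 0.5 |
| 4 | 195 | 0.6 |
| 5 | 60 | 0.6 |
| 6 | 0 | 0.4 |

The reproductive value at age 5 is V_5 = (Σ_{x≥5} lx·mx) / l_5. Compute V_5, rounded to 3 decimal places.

0.600

lx = nx/n0 = nx/1500: 1, 0.67, 0.47, 0.29, 0.13, 0.04, 0
lx·mx for x ≥ 5: 0.024, 0 → sum = 0.024
V_5 = 0.024 / l_5 = 0.024 / 0.04 = 0.6 → 0.600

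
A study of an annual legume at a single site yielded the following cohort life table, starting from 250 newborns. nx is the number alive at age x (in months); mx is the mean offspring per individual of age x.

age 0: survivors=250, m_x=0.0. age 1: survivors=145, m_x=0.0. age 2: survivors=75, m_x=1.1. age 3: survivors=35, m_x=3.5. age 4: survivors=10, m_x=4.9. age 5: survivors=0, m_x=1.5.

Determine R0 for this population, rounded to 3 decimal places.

lx = nx/n0 = nx/250: 1, 0.58, 0.3, 0.14, 0.04, 0
lx·mx by age: 0, 0, 0.33, 0.49, 0.196, 0
R0 = Σ lx·mx = 1.016 → 1.016

1.016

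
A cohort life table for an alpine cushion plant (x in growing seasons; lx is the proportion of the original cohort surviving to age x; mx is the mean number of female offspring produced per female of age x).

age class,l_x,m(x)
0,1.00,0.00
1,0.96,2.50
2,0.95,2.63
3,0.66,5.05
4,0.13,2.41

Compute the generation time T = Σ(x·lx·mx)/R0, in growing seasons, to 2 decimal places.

lx·mx: 0, 2.4, 2.4985, 3.333, 0.3133 → R0 = 8.5448
x·lx·mx: 0, 2.4, 4.997, 9.999, 1.2532 → Σ = 18.6492
T = 18.6492 / 8.5448 = 2.18252… → 2.18

2.18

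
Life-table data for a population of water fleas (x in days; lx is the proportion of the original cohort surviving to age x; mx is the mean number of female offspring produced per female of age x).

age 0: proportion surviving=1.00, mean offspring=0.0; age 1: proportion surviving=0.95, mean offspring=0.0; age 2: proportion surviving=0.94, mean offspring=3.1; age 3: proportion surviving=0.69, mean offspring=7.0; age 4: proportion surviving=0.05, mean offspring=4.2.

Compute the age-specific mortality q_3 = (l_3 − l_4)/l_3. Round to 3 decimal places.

q_3 = (l_3 − l_4) / l_3 = (0.69 − 0.05) / 0.69
     = 0.64 / 0.69 = 0.927536… → 0.928

0.928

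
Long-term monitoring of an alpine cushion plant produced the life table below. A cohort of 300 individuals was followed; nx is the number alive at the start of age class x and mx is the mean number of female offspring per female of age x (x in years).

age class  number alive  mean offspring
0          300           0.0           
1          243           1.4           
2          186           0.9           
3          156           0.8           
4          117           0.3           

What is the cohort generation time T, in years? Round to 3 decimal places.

1.782

lx = nx/n0 = nx/300: 1, 0.81, 0.62, 0.52, 0.39
lx·mx: 0, 1.134, 0.558, 0.416, 0.117 → R0 = 2.225
x·lx·mx: 0, 1.134, 1.116, 1.248, 0.468 → Σ = 3.966
T = 3.966 / 2.225 = 1.782472… → 1.782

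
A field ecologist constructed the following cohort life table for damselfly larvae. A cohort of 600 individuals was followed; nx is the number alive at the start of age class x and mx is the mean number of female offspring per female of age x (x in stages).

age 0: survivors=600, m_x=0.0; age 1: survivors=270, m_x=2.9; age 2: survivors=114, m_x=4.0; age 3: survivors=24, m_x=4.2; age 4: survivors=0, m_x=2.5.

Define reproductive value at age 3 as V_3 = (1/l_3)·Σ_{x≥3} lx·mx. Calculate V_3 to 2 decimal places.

lx = nx/n0 = nx/600: 1, 0.45, 0.19, 0.04, 0
lx·mx for x ≥ 3: 0.168, 0 → sum = 0.168
V_3 = 0.168 / l_3 = 0.168 / 0.04 = 4.2 → 4.20

4.20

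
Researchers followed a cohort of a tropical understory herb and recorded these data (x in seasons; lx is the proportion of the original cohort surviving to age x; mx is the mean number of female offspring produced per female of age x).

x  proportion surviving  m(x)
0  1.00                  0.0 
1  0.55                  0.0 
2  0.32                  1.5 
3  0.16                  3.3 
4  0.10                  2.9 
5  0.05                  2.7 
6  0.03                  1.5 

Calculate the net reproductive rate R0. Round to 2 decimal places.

1.48

lx·mx by age: 0, 0, 0.48, 0.528, 0.29, 0.135, 0.045
R0 = Σ lx·mx = 1.478 → 1.48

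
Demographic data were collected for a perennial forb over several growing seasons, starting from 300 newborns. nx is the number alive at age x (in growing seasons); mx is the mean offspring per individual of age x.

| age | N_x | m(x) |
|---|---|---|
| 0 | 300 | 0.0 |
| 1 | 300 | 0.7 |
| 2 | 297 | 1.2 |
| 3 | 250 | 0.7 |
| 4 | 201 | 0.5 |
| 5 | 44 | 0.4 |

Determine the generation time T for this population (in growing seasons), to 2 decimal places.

2.25

lx = nx/n0 = nx/300: 1, 1, 0.99, 0.83333…, 0.67, 0.14667…
lx·mx: 0, 0.7, 1.188, 0.583333…, 0.335, 0.058667… → R0 = 2.865…
x·lx·mx: 0, 0.7, 2.376, 1.75…, 1.34, 0.293333… → Σ = 6.459333…
T = 6.459333… / 2.865… = 2.254567… → 2.25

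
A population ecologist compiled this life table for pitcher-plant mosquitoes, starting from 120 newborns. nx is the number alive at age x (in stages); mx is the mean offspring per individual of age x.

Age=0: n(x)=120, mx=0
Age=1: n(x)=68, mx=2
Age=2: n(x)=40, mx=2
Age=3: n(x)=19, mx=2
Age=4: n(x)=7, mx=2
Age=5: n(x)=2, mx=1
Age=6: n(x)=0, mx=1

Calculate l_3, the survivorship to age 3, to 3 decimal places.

0.158

l_3 = n_3/n_0 = 19/120 = 0.158333… → 0.158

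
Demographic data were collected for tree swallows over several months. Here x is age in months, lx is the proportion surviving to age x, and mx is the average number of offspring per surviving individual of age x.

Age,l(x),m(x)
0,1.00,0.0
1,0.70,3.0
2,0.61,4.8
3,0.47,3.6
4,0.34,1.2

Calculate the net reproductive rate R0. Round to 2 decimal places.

7.13

lx·mx by age: 0, 2.1, 2.928, 1.692, 0.408
R0 = Σ lx·mx = 7.128 → 7.13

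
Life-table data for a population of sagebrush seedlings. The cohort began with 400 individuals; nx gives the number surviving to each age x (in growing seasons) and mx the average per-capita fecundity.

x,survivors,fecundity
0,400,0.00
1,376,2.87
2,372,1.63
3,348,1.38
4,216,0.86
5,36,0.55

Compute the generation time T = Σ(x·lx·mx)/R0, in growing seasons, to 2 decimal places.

1.93

lx = nx/n0 = nx/400: 1, 0.94, 0.93, 0.87, 0.54, 0.09
lx·mx: 0, 2.6978, 1.5159, 1.2006, 0.4644, 0.0495 → R0 = 5.9282
x·lx·mx: 0, 2.6978, 3.0318, 3.6018, 1.8576, 0.2475 → Σ = 11.4365
T = 11.4365 / 5.9282 = 1.929169… → 1.93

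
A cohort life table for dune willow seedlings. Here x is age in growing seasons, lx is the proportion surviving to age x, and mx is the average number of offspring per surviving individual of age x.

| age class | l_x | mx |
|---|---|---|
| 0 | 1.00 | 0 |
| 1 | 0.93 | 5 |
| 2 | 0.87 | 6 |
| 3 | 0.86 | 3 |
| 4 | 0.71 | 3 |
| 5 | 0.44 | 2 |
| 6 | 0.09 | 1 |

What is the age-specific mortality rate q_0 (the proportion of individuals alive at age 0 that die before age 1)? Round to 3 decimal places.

0.070

q_0 = (l_0 − l_1) / l_0 = (1 − 0.93) / 1
     = 0.07 / 1 = 0.07 → 0.070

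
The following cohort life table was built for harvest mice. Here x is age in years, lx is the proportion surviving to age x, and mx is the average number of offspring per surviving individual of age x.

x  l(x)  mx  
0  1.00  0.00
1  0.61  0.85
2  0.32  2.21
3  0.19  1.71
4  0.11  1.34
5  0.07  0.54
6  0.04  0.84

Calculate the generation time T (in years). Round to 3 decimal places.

lx·mx: 0, 0.5185, 0.7072, 0.3249, 0.1474, 0.0378, 0.0336 → R0 = 1.7694
x·lx·mx: 0, 0.5185, 1.4144, 0.9747, 0.5896, 0.189, 0.2016 → Σ = 3.8878
T = 3.8878 / 1.7694 = 2.197242… → 2.197

2.197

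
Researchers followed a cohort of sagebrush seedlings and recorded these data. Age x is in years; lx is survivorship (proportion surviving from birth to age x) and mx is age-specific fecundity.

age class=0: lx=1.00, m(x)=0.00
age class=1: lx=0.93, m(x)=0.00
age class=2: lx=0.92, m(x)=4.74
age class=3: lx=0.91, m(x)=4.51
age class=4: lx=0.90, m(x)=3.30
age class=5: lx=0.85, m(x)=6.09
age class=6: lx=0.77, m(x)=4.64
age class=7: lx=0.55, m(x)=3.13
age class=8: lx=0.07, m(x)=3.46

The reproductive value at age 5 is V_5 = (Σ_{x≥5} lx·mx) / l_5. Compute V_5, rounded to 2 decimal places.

12.60

lx·mx for x ≥ 5: 5.1765, 3.5728, 1.7215, 0.2422 → sum = 10.713
V_5 = 10.713 / l_5 = 10.713 / 0.85 = 12.603529… → 12.60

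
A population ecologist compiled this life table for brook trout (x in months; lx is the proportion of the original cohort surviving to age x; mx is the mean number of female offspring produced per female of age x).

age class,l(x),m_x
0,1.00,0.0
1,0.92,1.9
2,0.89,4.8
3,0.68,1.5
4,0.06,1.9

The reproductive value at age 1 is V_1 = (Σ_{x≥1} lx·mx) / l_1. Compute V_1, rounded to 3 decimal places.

7.776

lx·mx for x ≥ 1: 1.748, 4.272, 1.02, 0.114 → sum = 7.154
V_1 = 7.154 / l_1 = 7.154 / 0.92 = 7.776087… → 7.776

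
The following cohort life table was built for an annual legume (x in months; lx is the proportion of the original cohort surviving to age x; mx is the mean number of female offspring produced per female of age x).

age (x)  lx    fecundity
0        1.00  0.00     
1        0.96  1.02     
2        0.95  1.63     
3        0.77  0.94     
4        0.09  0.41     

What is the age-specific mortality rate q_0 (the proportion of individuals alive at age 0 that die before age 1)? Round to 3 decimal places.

q_0 = (l_0 − l_1) / l_0 = (1 − 0.96) / 1
     = 0.04 / 1 = 0.04 → 0.040

0.040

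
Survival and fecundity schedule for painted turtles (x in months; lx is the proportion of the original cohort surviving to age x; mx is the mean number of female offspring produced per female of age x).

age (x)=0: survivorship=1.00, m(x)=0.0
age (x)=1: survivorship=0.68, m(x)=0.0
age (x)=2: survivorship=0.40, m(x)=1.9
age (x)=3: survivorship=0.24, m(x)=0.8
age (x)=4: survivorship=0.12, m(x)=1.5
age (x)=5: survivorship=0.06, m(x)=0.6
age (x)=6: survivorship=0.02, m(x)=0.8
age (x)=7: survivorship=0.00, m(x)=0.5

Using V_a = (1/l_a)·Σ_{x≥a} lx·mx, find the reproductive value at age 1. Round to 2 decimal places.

lx·mx for x ≥ 1: 0, 0.76, 0.192, 0.18, 0.036, 0.016, 0 → sum = 1.184
V_1 = 1.184 / l_1 = 1.184 / 0.68 = 1.741176… → 1.74

1.74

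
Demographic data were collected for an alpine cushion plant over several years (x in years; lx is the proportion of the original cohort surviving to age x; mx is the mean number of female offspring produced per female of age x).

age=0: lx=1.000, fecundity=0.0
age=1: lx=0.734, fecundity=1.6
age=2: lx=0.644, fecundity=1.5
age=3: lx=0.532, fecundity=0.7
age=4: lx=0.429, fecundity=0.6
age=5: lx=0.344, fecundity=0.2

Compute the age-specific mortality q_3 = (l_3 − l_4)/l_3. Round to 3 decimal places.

q_3 = (l_3 − l_4) / l_3 = (0.532 − 0.429) / 0.532
     = 0.103 / 0.532 = 0.193609… → 0.194

0.194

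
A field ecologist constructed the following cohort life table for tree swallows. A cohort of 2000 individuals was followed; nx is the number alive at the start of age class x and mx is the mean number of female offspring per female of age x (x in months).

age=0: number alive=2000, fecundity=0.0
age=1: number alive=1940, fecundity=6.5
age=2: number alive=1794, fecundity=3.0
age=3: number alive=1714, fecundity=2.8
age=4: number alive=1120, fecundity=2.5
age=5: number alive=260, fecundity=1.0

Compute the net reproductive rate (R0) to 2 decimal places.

lx = nx/n0 = nx/2000: 1, 0.97, 0.897, 0.857, 0.56, 0.13
lx·mx by age: 0, 6.305, 2.691, 2.3996, 1.4, 0.13
R0 = Σ lx·mx = 12.9256 → 12.93

12.93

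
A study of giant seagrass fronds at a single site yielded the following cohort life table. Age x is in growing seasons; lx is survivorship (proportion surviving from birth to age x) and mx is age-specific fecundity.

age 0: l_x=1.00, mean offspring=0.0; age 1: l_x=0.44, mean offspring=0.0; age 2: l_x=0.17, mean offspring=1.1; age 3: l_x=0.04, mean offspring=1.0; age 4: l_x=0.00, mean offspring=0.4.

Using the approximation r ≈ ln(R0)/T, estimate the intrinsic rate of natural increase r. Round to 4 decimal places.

-0.6814

R0 = Σ lx·mx = 0 + 0 + 0.187 + 0.04 + 0 = 0.227
Σ x·lx·mx = 0.494; T = 0.494/0.227 = 2.17621…
r ≈ ln(R0)/T = ln(0.227)/2.17621… = -0.68137… → -0.6814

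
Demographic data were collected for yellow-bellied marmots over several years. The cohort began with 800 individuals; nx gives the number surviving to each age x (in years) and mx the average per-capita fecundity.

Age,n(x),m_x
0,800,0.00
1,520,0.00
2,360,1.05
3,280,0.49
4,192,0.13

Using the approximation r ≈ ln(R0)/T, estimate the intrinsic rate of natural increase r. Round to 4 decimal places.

-0.1674

lx = nx/n0 = nx/800: 1, 0.65, 0.45, 0.35, 0.24
R0 = Σ lx·mx = 0 + 0 + 0.4725 + 0.1715 + 0.0312 = 0.6752
Σ x·lx·mx = 1.5843; T = 1.5843/0.6752 = 2.34642…
r ≈ ln(R0)/T = ln(0.6752)/2.34642… = -0.167381… → -0.1674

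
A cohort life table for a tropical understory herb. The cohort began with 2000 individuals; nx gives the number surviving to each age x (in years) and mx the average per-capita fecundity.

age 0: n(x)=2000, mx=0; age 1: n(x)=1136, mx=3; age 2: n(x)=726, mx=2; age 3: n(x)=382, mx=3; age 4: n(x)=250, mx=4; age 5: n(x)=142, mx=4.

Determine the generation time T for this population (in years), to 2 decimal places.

2.19

lx = nx/n0 = nx/2000: 1, 0.568, 0.363, 0.191, 0.125, 0.071
lx·mx: 0, 1.704, 0.726, 0.573, 0.5, 0.284 → R0 = 3.787
x·lx·mx: 0, 1.704, 1.452, 1.719, 2, 1.42 → Σ = 8.295
T = 8.295 / 3.787 = 2.190388… → 2.19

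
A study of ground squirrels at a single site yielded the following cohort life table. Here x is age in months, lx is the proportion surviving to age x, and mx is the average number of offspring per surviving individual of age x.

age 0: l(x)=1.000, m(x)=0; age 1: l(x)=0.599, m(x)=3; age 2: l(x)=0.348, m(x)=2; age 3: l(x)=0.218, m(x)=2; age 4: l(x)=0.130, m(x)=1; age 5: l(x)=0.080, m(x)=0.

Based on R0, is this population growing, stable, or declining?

R0 = Σ lx·mx = 0 + 1.797 + 0.696 + 0.436 + 0.13 + 0 = 3.059
R0 > 1, so the population is growing.

growing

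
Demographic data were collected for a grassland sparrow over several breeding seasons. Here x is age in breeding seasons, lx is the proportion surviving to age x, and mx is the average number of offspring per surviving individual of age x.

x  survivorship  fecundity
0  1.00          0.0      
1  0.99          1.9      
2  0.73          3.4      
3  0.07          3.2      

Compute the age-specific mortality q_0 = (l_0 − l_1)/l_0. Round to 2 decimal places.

q_0 = (l_0 − l_1) / l_0 = (1 − 0.99) / 1
     = 0.01 / 1 = 0.01 → 0.01

0.01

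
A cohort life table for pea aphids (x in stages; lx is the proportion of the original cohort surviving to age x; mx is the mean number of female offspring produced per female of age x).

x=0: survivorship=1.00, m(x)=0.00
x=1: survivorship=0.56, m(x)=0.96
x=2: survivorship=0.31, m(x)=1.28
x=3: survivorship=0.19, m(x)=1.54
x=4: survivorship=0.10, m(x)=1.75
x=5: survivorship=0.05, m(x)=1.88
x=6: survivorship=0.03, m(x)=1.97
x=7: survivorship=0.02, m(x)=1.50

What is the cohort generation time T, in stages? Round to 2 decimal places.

2.49

lx·mx: 0, 0.5376, 0.3968, 0.2926, 0.175, 0.094, 0.0591, 0.03 → R0 = 1.5851
x·lx·mx: 0, 0.5376, 0.7936, 0.8778, 0.7, 0.47, 0.3546, 0.21 → Σ = 3.9436
T = 3.9436 / 1.5851 = 2.487919… → 2.49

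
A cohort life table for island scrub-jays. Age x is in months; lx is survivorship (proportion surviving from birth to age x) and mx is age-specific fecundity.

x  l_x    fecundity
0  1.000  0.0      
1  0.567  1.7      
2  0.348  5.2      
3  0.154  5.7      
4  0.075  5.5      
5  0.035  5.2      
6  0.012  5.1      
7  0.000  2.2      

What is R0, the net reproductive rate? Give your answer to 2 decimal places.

4.31

lx·mx by age: 0, 0.9639, 1.8096, 0.8778, 0.4125, 0.182, 0.0612, 0
R0 = Σ lx·mx = 4.307 → 4.31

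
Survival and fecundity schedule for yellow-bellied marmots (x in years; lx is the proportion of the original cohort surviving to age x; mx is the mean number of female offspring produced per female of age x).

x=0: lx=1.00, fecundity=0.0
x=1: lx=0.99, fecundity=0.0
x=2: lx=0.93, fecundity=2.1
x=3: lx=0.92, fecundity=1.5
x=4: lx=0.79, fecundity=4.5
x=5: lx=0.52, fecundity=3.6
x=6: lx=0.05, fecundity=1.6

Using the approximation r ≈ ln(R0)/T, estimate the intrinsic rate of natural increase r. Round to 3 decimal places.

R0 = Σ lx·mx = 0 + 0 + 1.953 + 1.38 + 3.555 + 1.872 + 0.08 = 8.84
Σ x·lx·mx = 32.106; T = 32.106/8.84 = 3.6319…
r ≈ ln(R0)/T = ln(8.84)/3.6319… = 0.60004… → 0.600

0.600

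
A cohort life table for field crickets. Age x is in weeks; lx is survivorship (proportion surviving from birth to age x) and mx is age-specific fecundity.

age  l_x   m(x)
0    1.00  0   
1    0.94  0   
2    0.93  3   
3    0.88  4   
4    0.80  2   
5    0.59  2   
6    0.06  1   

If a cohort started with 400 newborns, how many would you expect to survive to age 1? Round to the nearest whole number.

Expected survivors = N0 · l_1 = 400 × 0.94 = 376 → 376

376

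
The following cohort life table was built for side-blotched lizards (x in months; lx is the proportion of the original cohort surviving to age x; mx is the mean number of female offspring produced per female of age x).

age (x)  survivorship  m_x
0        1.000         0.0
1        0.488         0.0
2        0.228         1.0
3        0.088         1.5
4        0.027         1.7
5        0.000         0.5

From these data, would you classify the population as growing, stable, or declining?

declining

R0 = Σ lx·mx = 0 + 0 + 0.228 + 0.132 + 0.0459 + 0 = 0.4059
R0 < 1, so the population is declining.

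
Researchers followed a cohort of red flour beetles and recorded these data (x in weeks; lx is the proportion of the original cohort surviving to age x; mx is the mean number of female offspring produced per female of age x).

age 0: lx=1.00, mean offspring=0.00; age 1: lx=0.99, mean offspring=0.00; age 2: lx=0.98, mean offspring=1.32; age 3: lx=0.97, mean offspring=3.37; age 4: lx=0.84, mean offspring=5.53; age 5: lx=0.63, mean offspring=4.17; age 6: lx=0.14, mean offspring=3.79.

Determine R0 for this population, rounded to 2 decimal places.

lx·mx by age: 0, 0, 1.2936, 3.2689, 4.6452, 2.6271, 0.5306
R0 = Σ lx·mx = 12.3654 → 12.37

12.37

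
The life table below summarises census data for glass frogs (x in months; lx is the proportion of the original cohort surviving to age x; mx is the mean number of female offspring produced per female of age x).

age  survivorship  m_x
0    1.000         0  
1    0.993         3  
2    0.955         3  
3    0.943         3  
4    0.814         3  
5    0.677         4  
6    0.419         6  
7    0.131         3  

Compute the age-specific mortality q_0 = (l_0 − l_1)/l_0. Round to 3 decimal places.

q_0 = (l_0 − l_1) / l_0 = (1 − 0.993) / 1
     = 0.007 / 1 = 0.007 → 0.007

0.007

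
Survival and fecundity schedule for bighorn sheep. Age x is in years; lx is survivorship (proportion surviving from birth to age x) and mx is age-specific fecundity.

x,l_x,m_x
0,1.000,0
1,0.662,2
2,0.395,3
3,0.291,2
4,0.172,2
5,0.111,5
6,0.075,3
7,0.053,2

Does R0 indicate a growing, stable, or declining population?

R0 = Σ lx·mx = 0 + 1.324 + 1.185 + 0.582 + 0.344 + 0.555 + 0.225 + 0.106 = 4.321
R0 > 1, so the population is growing.

growing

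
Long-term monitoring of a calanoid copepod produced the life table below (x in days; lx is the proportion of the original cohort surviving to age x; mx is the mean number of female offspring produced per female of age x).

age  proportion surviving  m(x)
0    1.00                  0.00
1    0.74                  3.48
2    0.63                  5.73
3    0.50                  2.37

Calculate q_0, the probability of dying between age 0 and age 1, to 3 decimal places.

q_0 = (l_0 − l_1) / l_0 = (1 − 0.74) / 1
     = 0.26 / 1 = 0.26 → 0.260

0.260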